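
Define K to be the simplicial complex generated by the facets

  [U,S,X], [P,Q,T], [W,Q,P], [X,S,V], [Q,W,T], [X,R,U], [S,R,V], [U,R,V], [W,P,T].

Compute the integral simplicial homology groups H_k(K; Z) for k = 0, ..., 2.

Fix the vertex order P < Q < R < S < T < U < V < W < X and write every simplex with vertices in increasing order. Then dim K = 2 and the simplices of K are:

  0-simplices (9): P, Q, R, S, T, U, V, W, X
  1-simplices (16): PQ, PT, PW, QT, QW, RS, RU, RV, RX, SU, SV, SX, TW, UV, UX, VX
  2-simplices (9): PQT, PQW, PTW, QTW, RSV, RUV, RUX, SUX, SVX

Hence C_0 ≅ Z^9, C_1 ≅ Z^16, C_2 ≅ Z^9.

∂_1: C_1 → C_0 is given by ∂[p,q] = [q] − [p]. For instance
  ∂VX = X − V.
The resulting 9×16 matrix has rank 7, and its Smith normal form has invariant factors (1,1,1,1,1,1,1).

∂_2: C_2 → C_1 acts by ∂[p,q,r] = [q,r] − [p,r] + [p,q]. For instance
  ∂RSV = SV − RV + RS,
  ∂SVX = VX − SX + SV.
This gives a 16×9 integer matrix of rank 8; reducing to Smith normal form yields diagonal entries (1,1,1,1,1,1,1,1).

Computing H_k = (kernel of ∂_k) / (image of ∂_{k+1}):

  H_0: rank C_0 − rank ∂_1 = 9 − 7 = 2, and the invariant factors of ∂_1 are all 1, so H_0 = Z^2.
  H_1: rank ker ∂_1 − rank ∂_2 = (16 − 7) − 8 = 1, and the invariant factors of ∂_2 are all 1, so H_1 = Z.
  H_2: rank ker ∂_2 − rank ∂_3 = (9 − 8) − 0 = 1, and there is no ∂_3, so H_2 = Z.

(K is a triangulation of the disjoint union of the Möbius band and the 2-sphere S^2.)

H_0 ≅ Z^2,  H_1 ≅ Z,  H_2 ≅ Z.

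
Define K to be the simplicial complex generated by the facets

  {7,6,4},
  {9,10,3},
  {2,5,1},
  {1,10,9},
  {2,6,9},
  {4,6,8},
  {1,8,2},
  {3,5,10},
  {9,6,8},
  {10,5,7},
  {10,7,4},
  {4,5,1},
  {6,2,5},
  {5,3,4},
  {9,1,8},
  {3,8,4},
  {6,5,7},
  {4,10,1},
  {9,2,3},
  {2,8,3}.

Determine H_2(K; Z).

H_2 ≅ 0.

K has 10 vertices, 30 edges, 20 triangles.
rank ∂_2 = 20, rank ∂_3 = 0 ⇒ b_2 = 20 − 20 − 0 = 0. So H_2 = 0.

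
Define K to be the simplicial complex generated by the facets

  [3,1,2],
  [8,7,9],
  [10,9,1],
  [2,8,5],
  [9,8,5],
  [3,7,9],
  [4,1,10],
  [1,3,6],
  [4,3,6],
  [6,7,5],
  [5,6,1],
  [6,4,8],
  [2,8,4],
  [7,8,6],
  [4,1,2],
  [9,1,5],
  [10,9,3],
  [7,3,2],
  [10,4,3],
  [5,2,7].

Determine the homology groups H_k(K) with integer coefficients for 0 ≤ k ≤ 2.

H_0 ≅ Z,  H_1 ≅ Z ⊕ Z_2,  H_2 = 0.

Order the vertices as 1 < 2 < 3 < 4 < 5 < 6 < 7 < 8 < 9 < 10. Listing each simplex with vertices in this order, K has dimension 2 with simplices:

  0-simplices (10): [1], [2], [3], [4], [5], [6], [7], [8], [9], [10]
  1-simplices (30): (30 of them)
  2-simplices (20): (20 of them)

giving chain groups C_0 ≅ Z^10, C_1 ≅ Z^30, C_2 ≅ Z^20.

Boundary ∂_1: C_1 → C_0 sends each edge [p,q] (with p < q) to q − p. For instance
  ∂[2,3] = [3] − [2].
This gives a 10×30 integer matrix of rank 9; reducing to Smith normal form yields diagonal entries (1,1,1,1,1,1,1,1,1).

The boundary map ∂_2: C_2 → C_1 sends each 2-simplex [p,q,r] to [q,r] − [p,r] + [p,q]. For instance
  ∂[1,4,10] = [4,10] − [1,10] + [1,4],
  ∂[3,9,10] = [9,10] − [3,10] + [3,9].
The resulting 30×20 matrix has rank 20, and its Smith normal form has invariant factors (1,1,1,1,1,1,1,1,1,1,1,1,1,1,1,1,1,1,1,2).

Computing H_k = (kernel of ∂_k) / (image of ∂_{k+1}):

  H_0: rank C_0 − rank ∂_1 = 10 − 9 = 1, and the invariant factors of ∂_1 are all 1, so H_0 ≅ Z.
  H_1: rank ker ∂_1 − rank ∂_2 = (30 − 9) − 20 = 1, and ∂_2 has invariant factor 2 > 1, so H_1 ≅ Z ⊕ Z_2.
  H_2: rank ker ∂_2 − rank ∂_3 = (20 − 20) − 0 = 0, and there is no ∂_3, so H_2 ≅ 0.

As a check, the Euler characteristic is 10 − 30 + 20 = 0, which agrees with 1 − 1 + 0 = 0.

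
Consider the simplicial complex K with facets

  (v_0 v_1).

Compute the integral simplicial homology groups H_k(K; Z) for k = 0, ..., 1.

Take the total order v_0 < v_1 on the vertex set. Then K (dimension 1) consists of the simplices:

  0-simplices (2): [v_0], [v_1]
  1-simplices (1): [v_0,v_1]

giving chain groups C_0 ≅ Z^2, C_1 ≅ Z^1.

Boundary ∂_1: C_1 → C_0 sends each edge [p,q] (with p < q) to q − p.
The resulting 2×1 matrix has rank 1, and its Smith normal form has invariant factors (1).

From H_k ≅ ker(∂_k) / im(∂_{k+1}) we obtain:

  H_0: rank C_0 − rank ∂_1 = 2 − 1 = 1, and the invariant factors of ∂_1 are all 1, so H_0 = Z.
  H_1: rank ker ∂_1 − rank ∂_2 = (1 − 1) − 0 = 0, and there is no ∂_2, so H_1 = 0.

(K is a triangulation of the 1-simplex.)

H_0 ≅ Z,  H_1 = 0.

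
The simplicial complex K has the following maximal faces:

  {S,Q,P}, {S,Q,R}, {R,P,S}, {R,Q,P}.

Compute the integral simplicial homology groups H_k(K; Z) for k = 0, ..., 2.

H_0 = Z,  H_1 = 0,  H_2 = Z.

Order the vertices as P < Q < R < S. Listing each simplex with vertices in this order, K has dimension 2 with simplices:

  0-simplices (4): P, Q, R, S
  1-simplices (6): PQ, PR, PS, QR, QS, RS
  2-simplices (4): PQR, PQS, PRS, QRS

Hence C_0 ≅ Z^4, C_1 ≅ Z^6, C_2 ≅ Z^4.

∂_1: C_1 → C_0 is given by ∂[p,q] = [q] − [p].
This gives a 4×6 integer matrix of rank 3; reducing to Smith normal form yields diagonal entries (1,1,1).

∂_2: C_2 → C_1 maps a triangle to the signed sum of its edges. For instance
  ∂PRS = RS − PS + PR,
  ∂PQS = QS − PS + PQ.
The resulting 6×4 matrix has rank 3, and its Smith normal form has invariant factors (1,1,1).

Now H_k = ker ∂_k / im ∂_{k+1}, so:

  H_0: rank C_0 − rank ∂_1 = 4 − 3 = 1, and the invariant factors of ∂_1 are all 1, so H_0 ≅ Z.
  H_1: rank ker ∂_1 − rank ∂_2 = (6 − 3) − 3 = 0, and the invariant factors of ∂_2 are all 1, so H_1 ≅ 0.
  H_2: rank ker ∂_2 − rank ∂_3 = (4 − 3) − 0 = 1, and there is no ∂_3, so H_2 ≅ Z.

As a check, the Euler characteristic is 4 − 6 + 4 = 2, which agrees with 1 − 0 + 1 = 2.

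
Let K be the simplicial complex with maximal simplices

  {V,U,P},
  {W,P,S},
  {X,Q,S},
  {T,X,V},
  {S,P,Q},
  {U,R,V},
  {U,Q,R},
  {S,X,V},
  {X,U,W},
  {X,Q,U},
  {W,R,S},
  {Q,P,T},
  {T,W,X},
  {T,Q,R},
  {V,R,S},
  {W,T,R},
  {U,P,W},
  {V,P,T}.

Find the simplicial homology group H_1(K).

Take the total order P < Q < R < S < T < U < V < W < X on the vertex set. Then K (dimension 2) consists of the simplices:

  0-simplices (9): P, Q, R, S, T, U, V, W, X
  1-simplices (27): PQ, PS, PT, PU, PV, PW, QR, QS, QT, QU, QX, RS, RT, RU, RV, RW, SV, SW, SX, TV, TW, TX, UV, UW, UX, VX, WX
  2-simplices (18): PQS, PQT, PSW, PTV, PUV, PUW, QRT, QRU, QSX, QUX, RSV, RSW, RTW, RUV, SVX, TVX, TWX, UWX

so the chain groups are C_0 ≅ Z^9, C_1 ≅ Z^27, C_2 ≅ Z^18.

∂_1: C_1 → C_0 is given by ∂[p,q] = [q] − [p]. For instance
  ∂SX = X − S.
The 9×27 boundary matrix has rank 8 and Smith normal form diag(1,1,1,1,1,1,1,1).

Boundary ∂_2: C_2 → C_1 sends each 2-simplex [p,q,r] to [q,r] − [p,r] + [p,q]. For instance
  ∂SVX = VX − SX + SV,
  ∂UWX = WX − UX + UW.
As a 27×18 matrix over Z this has rank 17, with invariant factors (1,1,1,1,1,1,1,1,1,1,1,1,1,1,1,1,1).

Now H_k = ker ∂_k / im ∂_{k+1}, so:

  H_1: rank ker ∂_1 − rank ∂_2 = (27 − 8) − 17 = 2, and the invariant factors of ∂_2 are all 1, so H_1 ≅ Z^2.

(K is a triangulation of the torus T^2.)

H_1 ≅ Z^2.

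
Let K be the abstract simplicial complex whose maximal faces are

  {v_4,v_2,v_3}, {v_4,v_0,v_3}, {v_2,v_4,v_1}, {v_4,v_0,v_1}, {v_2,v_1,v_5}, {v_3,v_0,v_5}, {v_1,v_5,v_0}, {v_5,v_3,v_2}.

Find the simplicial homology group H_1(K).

We work with the vertex ordering v_0 < v_1 < v_2 < v_3 < v_4 < v_5. The simplices of K, each written with vertices in increasing order, are:

  0-simplices (6): [v_0], [v_1], [v_2], [v_3], [v_4], [v_5]
  1-simplices (12): [v_0,v_1], [v_0,v_3], [v_0,v_4], [v_0,v_5], [v_1,v_2], [v_1,v_4], [v_1,v_5], [v_2,v_3], [v_2,v_4], [v_2,v_5], [v_3,v_4], [v_3,v_5]
  2-simplices (8): [v_0,v_1,v_4], [v_0,v_1,v_5], [v_0,v_3,v_4], [v_0,v_3,v_5], [v_1,v_2,v_4], [v_1,v_2,v_5], [v_2,v_3,v_4], [v_2,v_3,v_5]

so the chain groups are C_0 ≅ Z^6, C_1 ≅ Z^12, C_2 ≅ Z^8.

∂_1: C_1 → C_0 maps an edge to its endpoints' difference, ∂[p,q] = q − p.
As a 6×12 matrix over Z this has rank 5, with invariant factors (1,1,1,1,1).

The boundary map ∂_2: C_2 → C_1 sends each 2-simplex [p,q,r] to [q,r] − [p,r] + [p,q]. For instance
  ∂[v_2,v_3,v_5] = [v_3,v_5] − [v_2,v_5] + [v_2,v_3],
  ∂[v_1,v_2,v_4] = [v_2,v_4] − [v_1,v_4] + [v_1,v_2].
As a 12×8 matrix over Z this has rank 7, with invariant factors (1,1,1,1,1,1,1).

Computing H_k = (kernel of ∂_k) / (image of ∂_{k+1}):

  H_1: rank ker ∂_1 − rank ∂_2 = (12 − 5) − 7 = 0, and the invariant factors of ∂_2 are all 1, so H_1 = 0.

H_1 = 0.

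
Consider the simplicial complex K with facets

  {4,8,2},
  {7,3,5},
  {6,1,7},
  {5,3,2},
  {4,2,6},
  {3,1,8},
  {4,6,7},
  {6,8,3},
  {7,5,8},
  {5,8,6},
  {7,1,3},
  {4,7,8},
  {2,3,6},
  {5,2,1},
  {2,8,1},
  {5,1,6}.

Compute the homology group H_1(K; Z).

H_1 ≅ Z^2.

Order the vertices as 1 < 2 < 3 < 4 < 5 < 6 < 7 < 8. Listing each simplex with vertices in this order, K has dimension 2 with simplices:

  0-simplices (8): [1], [2], [3], [4], [5], [6], [7], [8]
  1-simplices (24): (24 of them)
  2-simplices (16): [1,2,5], [1,2,8], [1,3,7], [1,3,8], [1,5,6], [1,6,7], [2,3,5], [2,3,6], [2,4,6], [2,4,8], [3,5,7], [3,6,8], [4,6,7], [4,7,8], [5,6,8], [5,7,8]

Hence C_0 ≅ Z^8, C_1 ≅ Z^24, C_2 ≅ Z^16.

∂_1: C_1 → C_0 is given by ∂[p,q] = [q] − [p].
The 8×24 boundary matrix has rank 7 and Smith normal form diag(1,1,1,1,1,1,1).

The boundary map ∂_2: C_2 → C_1 sends each 2-simplex [p,q,r] to [q,r] − [p,r] + [p,q]. For instance
  ∂[4,6,7] = [6,7] − [4,7] + [4,6],
  ∂[5,7,8] = [7,8] − [5,8] + [5,7].
As a 24×16 matrix over Z this has rank 15, with invariant factors (1,1,1,1,1,1,1,1,1,1,1,1,1,1,1).

Reading off H_k = ker ∂_k / im ∂_{k+1}:

  H_1: rank ker ∂_1 − rank ∂_2 = (24 − 7) − 15 = 2, and the invariant factors of ∂_2 are all 1, so H_1 ≅ Z^2.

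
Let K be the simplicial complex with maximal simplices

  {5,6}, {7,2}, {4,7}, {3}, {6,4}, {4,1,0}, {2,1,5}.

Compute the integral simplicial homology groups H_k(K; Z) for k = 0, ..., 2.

Fix the vertex order 0 < 1 < 2 < 3 < 4 < 5 < 6 < 7 and write every simplex with vertices in increasing order. Then dim K = 2 and the simplices of K are:

  0-simplices (8): [0], [1], [2], [3], [4], [5], [6], [7]
  1-simplices (10): [0,1], [0,4], [1,2], [1,4], [1,5], [2,5], [2,7], [4,6], [4,7], [5,6]
  2-simplices (2): [0,1,4], [1,2,5]

Hence C_0 ≅ Z^8, C_1 ≅ Z^10, C_2 ≅ Z^2.

Boundary ∂_1: C_1 → C_0 maps an edge to its endpoints' difference, ∂[p,q] = q − p. For instance
  ∂[1,4] = [4] − [1].
The 8×10 boundary matrix has rank 6 and Smith normal form diag(1,1,1,1,1,1).

Boundary ∂_2: C_2 → C_1 sends each 2-simplex [p,q,r] to [q,r] − [p,r] + [p,q]. For instance
  ∂[1,2,5] = [2,5] − [1,5] + [1,2],
  ∂[0,1,4] = [1,4] − [0,4] + [0,1].
The 10×2 boundary matrix has rank 2 and Smith normal form diag(1,1).

Reading off H_k = ker ∂_k / im ∂_{k+1}:

  H_0: rank C_0 − rank ∂_1 = 8 − 6 = 2, and the invariant factors of ∂_1 are all 1, so H_0 ≅ Z^2.
  H_1: rank ker ∂_1 − rank ∂_2 = (10 − 6) − 2 = 2, and the invariant factors of ∂_2 are all 1, so H_1 ≅ Z^2.
  H_2: rank ker ∂_2 − rank ∂_3 = (2 − 2) − 0 = 0, and there is no ∂_3, so H_2 ≅ 0.

H_0 = Z^2,  H_1 = Z^2,  H_2 = 0.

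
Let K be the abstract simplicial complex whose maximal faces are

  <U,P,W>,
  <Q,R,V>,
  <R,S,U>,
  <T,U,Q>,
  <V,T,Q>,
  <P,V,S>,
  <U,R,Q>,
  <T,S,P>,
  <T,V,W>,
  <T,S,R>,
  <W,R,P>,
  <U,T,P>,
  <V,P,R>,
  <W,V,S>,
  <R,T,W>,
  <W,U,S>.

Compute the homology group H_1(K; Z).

H_1 = Z^2.

Fix the vertex order P < Q < R < S < T < U < V < W and write every simplex with vertices in increasing order. Then dim K = 2 and the simplices of K are:

  0-simplices (8): P, Q, R, S, T, U, V, W
  1-simplices (24): PR, PS, PT, PU, PV, PW, QR, QT, QU, QV, RS, RT, RU, RV, RW, ST, SU, SV, SW, TU, TV, TW, UW, VW
  2-simplices (16): PRV, PRW, PST, PSV, PTU, PUW, QRU, QRV, QTU, QTV, RST, RSU, RTW, SUW, SVW, TVW

Hence C_0 ≅ Z^8, C_1 ≅ Z^24, C_2 ≅ Z^16.

The boundary map ∂_1: C_1 → C_0 maps an edge to its endpoints' difference, ∂[p,q] = q − p. For instance
  ∂QR = R − Q.
The 8×24 boundary matrix has rank 7 and Smith normal form diag(1,1,1,1,1,1,1).

The boundary map ∂_2: C_2 → C_1 maps a triangle to the signed sum of its edges. For instance
  ∂QTV = TV − QV + QT,
  ∂PRW = RW − PW + PR.
The 24×16 boundary matrix has rank 15 and Smith normal form diag(1,1,1,1,1,1,1,1,1,1,1,1,1,1,1).

From H_k ≅ ker(∂_k) / im(∂_{k+1}) we obtain:

  H_1: rank ker ∂_1 − rank ∂_2 = (24 − 7) − 15 = 2, and the invariant factors of ∂_2 are all 1, so H_1 = Z^2.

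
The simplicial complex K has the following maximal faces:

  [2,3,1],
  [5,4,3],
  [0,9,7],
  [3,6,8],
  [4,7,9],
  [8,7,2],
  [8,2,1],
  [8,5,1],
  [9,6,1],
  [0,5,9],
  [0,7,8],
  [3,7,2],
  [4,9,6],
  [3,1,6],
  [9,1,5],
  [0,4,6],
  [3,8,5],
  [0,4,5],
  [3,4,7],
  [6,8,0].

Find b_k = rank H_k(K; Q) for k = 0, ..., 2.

We work with the vertex ordering 0 < 1 < 2 < 3 < 4 < 5 < 6 < 7 < 8 < 9. The simplices of K, each written with vertices in increasing order, are:

  0-simplices (10): [0], [1], [2], [3], [4], [5], [6], [7], [8], [9]
  1-simplices (30): (30 of them)
  2-simplices (20): (20 of them)

so the chain groups are C_0 ≅ Z^10, C_1 ≅ Z^30, C_2 ≅ Z^20.

∂_1: C_1 → C_0 sends each edge [p,q] (with p < q) to q − p. For instance
  ∂[3,6] = [6] − [3].
This gives a 10×30 integer matrix of rank 9; reducing to Smith normal form yields diagonal entries (1,1,1,1,1,1,1,1,1).

Boundary ∂_2: C_2 → C_1 maps a triangle to the signed sum of its edges. For instance
  ∂[0,4,6] = [4,6] − [0,6] + [0,4],
  ∂[1,5,9] = [5,9] − [1,9] + [1,5].
The resulting 30×20 matrix has rank 20, and its Smith normal form has invariant factors (1,1,1,1,1,1,1,1,1,1,1,1,1,1,1,1,1,1,1,2).

Now H_k = ker ∂_k / im ∂_{k+1}, so:

  H_0: rank C_0 − rank ∂_1 = 10 − 9 = 1, and the invariant factors of ∂_1 are all 1, so H_0 = Z.
  H_1: rank ker ∂_1 − rank ∂_2 = (30 − 9) − 20 = 1, and ∂_2 has invariant factor 2 > 1, so H_1 = Z ⊕ Z/2.
  H_2: rank ker ∂_2 − rank ∂_3 = (20 − 20) − 0 = 0, and there is no ∂_3, so H_2 = 0.

(K is a triangulation of the Klein bottle.)

Hence the Betti numbers are b_0 = 1, b_1 = 1, b_2 = 0.

b_0 = 1, b_1 = 1, b_2 = 0.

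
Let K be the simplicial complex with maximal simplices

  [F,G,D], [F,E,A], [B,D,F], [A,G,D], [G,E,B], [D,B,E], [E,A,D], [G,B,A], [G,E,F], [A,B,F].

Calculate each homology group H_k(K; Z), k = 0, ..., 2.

H_0 ≅ Z,  H_1 ≅ Z/2,  H_2 = 0.

Take the total order A < B < D < E < F < G on the vertex set. Then K (dimension 2) consists of the simplices:

  0-simplices (6): A, B, D, E, F, G
  1-simplices (15): AB, AD, AE, AF, AG, BD, BE, BF, BG, DE, DF, DG, EF, EG, FG
  2-simplices (10): ABF, ABG, ADE, ADG, AEF, BDE, BDF, BEG, DFG, EFG

Hence C_0 ≅ Z^6, C_1 ≅ Z^15, C_2 ≅ Z^10.

∂_1: C_1 → C_0 is given by ∂[p,q] = [q] − [p].
The 6×15 boundary matrix has rank 5 and Smith normal form diag(1,1,1,1,1).

The boundary map ∂_2: C_2 → C_1 acts by ∂[p,q,r] = [q,r] − [p,r] + [p,q]. For instance
  ∂BEG = EG − BG + BE,
  ∂AEF = EF − AF + AE.
The 15×10 boundary matrix has rank 10 and Smith normal form diag(1,1,1,1,1,1,1,1,1,2).

Computing H_k = (kernel of ∂_k) / (image of ∂_{k+1}):

  H_0: rank C_0 − rank ∂_1 = 6 − 5 = 1, and the invariant factors of ∂_1 are all 1, so H_0 = Z.
  H_1: rank ker ∂_1 − rank ∂_2 = (15 − 5) − 10 = 0, and ∂_2 has invariant factor 2 > 1, so H_1 = Z/2.
  H_2: rank ker ∂_2 − rank ∂_3 = (10 − 10) − 0 = 0, and there is no ∂_3, so H_2 = 0.

(K is a triangulation of the real projective plane RP^2.)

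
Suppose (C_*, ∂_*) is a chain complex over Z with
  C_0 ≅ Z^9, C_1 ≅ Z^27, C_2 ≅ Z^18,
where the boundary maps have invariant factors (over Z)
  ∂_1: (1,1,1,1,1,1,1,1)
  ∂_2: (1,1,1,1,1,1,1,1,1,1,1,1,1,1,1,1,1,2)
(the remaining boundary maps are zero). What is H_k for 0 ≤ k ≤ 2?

H_0: b_0 = 9 − 0 − 8 = 1; torsion from ∂_1 factors > 1: none. So H_0 ≅ Z.
H_1: b_1 = 27 − 8 − 18 = 1; torsion from ∂_2 factors > 1: [2]. So H_1 ≅ Z ⊕ Z_2.
H_2: b_2 = 18 − 18 − 0 = 0; torsion from ∂_3 factors > 1: none. So H_2 ≅ 0.

H_0 ≅ Z,  H_1 ≅ Z ⊕ Z_2,  H_2 = 0.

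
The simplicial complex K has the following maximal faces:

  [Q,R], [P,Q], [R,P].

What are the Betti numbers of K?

We work with the vertex ordering P < Q < R. The simplices of K, each written with vertices in increasing order, are:

  0-simplices (3): P, Q, R
  1-simplices (3): PQ, PR, QR

Hence C_0 ≅ Z^3, C_1 ≅ Z^3.

Boundary ∂_1: C_1 → C_0 is given by ∂[p,q] = [q] − [p].
The 3×3 boundary matrix has rank 2 and Smith normal form diag(1,1).

Reading off H_k = ker ∂_k / im ∂_{k+1}:

  H_0: rank C_0 − rank ∂_1 = 3 − 2 = 1, and the invariant factors of ∂_1 are all 1, so H_0 ≅ Z.
  H_1: rank ker ∂_1 − rank ∂_2 = (3 − 2) − 0 = 1, and there is no ∂_2, so H_1 ≅ Z.

(K is a triangulation of the circle S^1.)

Hence the Betti numbers are b_0 = 1, b_1 = 1.

b_0 = 1, b_1 = 1.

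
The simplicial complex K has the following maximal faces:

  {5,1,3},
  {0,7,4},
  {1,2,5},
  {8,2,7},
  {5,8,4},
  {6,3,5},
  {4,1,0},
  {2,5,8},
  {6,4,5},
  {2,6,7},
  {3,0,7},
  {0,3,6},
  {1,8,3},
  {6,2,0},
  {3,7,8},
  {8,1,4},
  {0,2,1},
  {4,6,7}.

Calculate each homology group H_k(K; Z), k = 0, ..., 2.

H_0 ≅ Z,  H_1 ≅ Z ⊕ Z/2Z,  H_2 = 0.

Order the vertices as 0 < 1 < 2 < 3 < 4 < 5 < 6 < 7 < 8. Listing each simplex with vertices in this order, K has dimension 2 with simplices:

  0-simplices (9): [0], [1], [2], [3], [4], [5], [6], [7], [8]
  1-simplices (27): (27 of them)
  2-simplices (18): [0,1,2], [0,1,4], [0,2,6], [0,3,6], [0,3,7], [0,4,7], [1,2,5], [1,3,5], [1,3,8], [1,4,8], [2,5,8], [2,6,7], [2,7,8], [3,5,6], [3,7,8], [4,5,6], [4,5,8], [4,6,7]

so the chain groups are C_0 ≅ Z^9, C_1 ≅ Z^27, C_2 ≅ Z^18.

∂_1: C_1 → C_0 sends each edge [p,q] (with p < q) to q − p. For instance
  ∂[1,2] = [2] − [1].
The resulting 9×27 matrix has rank 8, and its Smith normal form has invariant factors (1,1,1,1,1,1,1,1).

Boundary ∂_2: C_2 → C_1 acts by ∂[p,q,r] = [q,r] − [p,r] + [p,q]. For instance
  ∂[0,2,6] = [2,6] − [0,6] + [0,2],
  ∂[0,1,4] = [1,4] − [0,4] + [0,1].
The resulting 27×18 matrix has rank 18, and its Smith normal form has invariant factors (1,1,1,1,1,1,1,1,1,1,1,1,1,1,1,1,1,2).

Computing H_k = (kernel of ∂_k) / (image of ∂_{k+1}):

  H_0: rank C_0 − rank ∂_1 = 9 − 8 = 1, and the invariant factors of ∂_1 are all 1, so H_0 = Z.
  H_1: rank ker ∂_1 − rank ∂_2 = (27 − 8) − 18 = 1, and ∂_2 has invariant factor 2 > 1, so H_1 = Z ⊕ Z/2Z.
  H_2: rank ker ∂_2 − rank ∂_3 = (18 − 18) − 0 = 0, and there is no ∂_3, so H_2 = 0.

As a check, the Euler characteristic is 9 − 27 + 18 = 0, which agrees with 1 − 1 + 0 = 0.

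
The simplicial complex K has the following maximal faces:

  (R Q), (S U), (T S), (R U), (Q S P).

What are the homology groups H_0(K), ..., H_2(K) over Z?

Take the total order P < Q < R < S < T < U on the vertex set. Then K (dimension 2) consists of the simplices:

  0-simplices (6): P, Q, R, S, T, U
  1-simplices (7): PQ, PS, QR, QS, RU, ST, SU
  2-simplices (1): PQS

so the chain groups are C_0 ≅ Z^6, C_1 ≅ Z^7, C_2 ≅ Z^1.

The boundary map ∂_1: C_1 → C_0 is given by ∂[p,q] = [q] − [p].
As a 6×7 matrix over Z this has rank 5, with invariant factors (1,1,1,1,1).

The boundary map ∂_2: C_2 → C_1 maps a triangle to the signed sum of its edges. For instance
  ∂PQS = QS − PS + PQ.
The resulting 7×1 matrix has rank 1, and its Smith normal form has invariant factors (1).

Now H_k = ker ∂_k / im ∂_{k+1}, so:

  H_0: rank C_0 − rank ∂_1 = 6 − 5 = 1, and the invariant factors of ∂_1 are all 1, so H_0 ≅ Z.
  H_1: rank ker ∂_1 − rank ∂_2 = (7 − 5) − 1 = 1, and the invariant factors of ∂_2 are all 1, so H_1 ≅ Z.
  H_2: rank ker ∂_2 − rank ∂_3 = (1 − 1) − 0 = 0, and there is no ∂_3, so H_2 ≅ 0.

H_0 = Z,  H_1 = Z,  H_2 = 0.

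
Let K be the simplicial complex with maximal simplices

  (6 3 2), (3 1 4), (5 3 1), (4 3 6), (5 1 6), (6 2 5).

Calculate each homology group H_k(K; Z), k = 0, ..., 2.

Order the vertices as 1 < 2 < 3 < 4 < 5 < 6. Listing each simplex with vertices in this order, K has dimension 2 with simplices:

  0-simplices (6): [1], [2], [3], [4], [5], [6]
  1-simplices (12): [1,3], [1,4], [1,5], [1,6], [2,3], [2,5], [2,6], [3,4], [3,5], [3,6], [4,6], [5,6]
  2-simplices (6): [1,3,4], [1,3,5], [1,5,6], [2,3,6], [2,5,6], [3,4,6]

giving chain groups C_0 ≅ Z^6, C_1 ≅ Z^12, C_2 ≅ Z^6.

The boundary map ∂_1: C_1 → C_0 sends each edge [p,q] (with p < q) to q − p.
The 6×12 boundary matrix has rank 5 and Smith normal form diag(1,1,1,1,1).

The boundary map ∂_2: C_2 → C_1 maps a triangle to the signed sum of its edges. For instance
  ∂[1,3,5] = [3,5] − [1,5] + [1,3],
  ∂[2,3,6] = [3,6] − [2,6] + [2,3].
As a 12×6 matrix over Z this has rank 6, with invariant factors (1,1,1,1,1,1).

Now H_k = ker ∂_k / im ∂_{k+1}, so:

  H_0: rank C_0 − rank ∂_1 = 6 − 5 = 1, and the invariant factors of ∂_1 are all 1, so H_0 = Z.
  H_1: rank ker ∂_1 − rank ∂_2 = (12 − 5) − 6 = 1, and the invariant factors of ∂_2 are all 1, so H_1 = Z.
  H_2: rank ker ∂_2 − rank ∂_3 = (6 − 6) − 0 = 0, and there is no ∂_3, so H_2 = 0.

H_0 = Z,  H_1 = Z,  H_2 = 0.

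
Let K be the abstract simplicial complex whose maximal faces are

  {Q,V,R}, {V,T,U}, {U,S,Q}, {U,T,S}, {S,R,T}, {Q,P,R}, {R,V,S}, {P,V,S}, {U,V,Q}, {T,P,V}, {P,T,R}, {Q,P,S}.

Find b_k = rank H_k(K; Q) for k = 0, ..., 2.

K has 7 vertices, 18 edges, 12 triangles.
rank ∂_0 = 0, rank ∂_1 = 6 ⇒ b_0 = 7 − 0 − 6 = 1; all invariant factors of ∂_1 are 1 so no torsion. So H_0 = Z.
rank ∂_1 = 6, rank ∂_2 = 12 ⇒ b_1 = 18 − 6 − 12 = 0; ∂_2 has invariant factor(s) [2] giving torsion. So H_1 = Z_2.
rank ∂_2 = 12, rank ∂_3 = 0 ⇒ b_2 = 12 − 12 − 0 = 0. So H_2 = 0.

b_0 = 1, b_1 = 0, b_2 = 0.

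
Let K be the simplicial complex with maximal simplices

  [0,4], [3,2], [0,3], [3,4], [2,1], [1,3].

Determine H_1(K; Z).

Take the total order 0 < 1 < 2 < 3 < 4 on the vertex set. Then K (dimension 1) consists of the simplices:

  0-simplices (5): [0], [1], [2], [3], [4]
  1-simplices (6): [0,3], [0,4], [1,2], [1,3], [2,3], [3,4]

Hence C_0 ≅ Z^5, C_1 ≅ Z^6.

Boundary ∂_1: C_1 → C_0 maps an edge to its endpoints' difference, ∂[p,q] = q − p.
The resulting 5×6 matrix has rank 4, and its Smith normal form has invariant factors (1,1,1,1).

Now H_k = ker ∂_k / im ∂_{k+1}, so:

  H_1: rank ker ∂_1 − rank ∂_2 = (6 − 4) − 0 = 2, and there is no ∂_2, so H_1 = Z^2.

H_1 ≅ Z^2.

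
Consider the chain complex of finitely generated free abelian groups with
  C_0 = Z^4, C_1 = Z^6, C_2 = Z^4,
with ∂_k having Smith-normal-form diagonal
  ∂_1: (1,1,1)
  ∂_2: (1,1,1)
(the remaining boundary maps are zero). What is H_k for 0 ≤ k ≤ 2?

H_0: b_0 = 4 − 0 − 3 = 1; torsion from ∂_1 factors > 1: none. So H_0 ≅ Z.
H_1: b_1 = 6 − 3 − 3 = 0; torsion from ∂_2 factors > 1: none. So H_1 ≅ 0.
H_2: b_2 = 4 − 3 − 0 = 1; torsion from ∂_3 factors > 1: none. So H_2 ≅ Z.

H_0 ≅ Z,  H_1 = 0,  H_2 ≅ Z.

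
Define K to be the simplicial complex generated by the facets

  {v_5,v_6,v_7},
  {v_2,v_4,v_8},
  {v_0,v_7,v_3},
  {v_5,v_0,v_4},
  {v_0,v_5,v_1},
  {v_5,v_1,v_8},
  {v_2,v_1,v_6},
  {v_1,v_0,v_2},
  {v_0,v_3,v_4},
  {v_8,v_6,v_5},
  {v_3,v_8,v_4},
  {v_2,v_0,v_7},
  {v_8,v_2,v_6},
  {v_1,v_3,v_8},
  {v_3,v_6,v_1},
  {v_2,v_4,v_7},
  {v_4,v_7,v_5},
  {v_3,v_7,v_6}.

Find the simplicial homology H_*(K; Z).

H_0 ≅ Z,  H_1 ≅ Z ⊕ Z_2,  H_2 = 0.

Take the total order v_0 < v_1 < v_2 < v_3 < v_4 < v_5 < v_6 < v_7 < v_8 on the vertex set. Then K (dimension 2) consists of the simplices:

  0-simplices (9): [v_0], [v_1], [v_2], [v_3], [v_4], [v_5], [v_6], [v_7], [v_8]
  1-simplices (27): (27 of them)
  2-simplices (18): (18 of them)

so the chain groups are C_0 ≅ Z^9, C_1 ≅ Z^27, C_2 ≅ Z^18.

∂_1: C_1 → C_0 sends each edge [p,q] (with p < q) to q − p. For instance
  ∂[v_4,v_7] = [v_7] − [v_4].
The resulting 9×27 matrix has rank 8, and its Smith normal form has invariant factors (1,1,1,1,1,1,1,1).

Boundary ∂_2: C_2 → C_1 maps a triangle to the signed sum of its edges. For instance
  ∂[v_4,v_5,v_7] = [v_5,v_7] − [v_4,v_7] + [v_4,v_5],
  ∂[v_5,v_6,v_7] = [v_6,v_7] − [v_5,v_7] + [v_5,v_6].
The 27×18 boundary matrix has rank 18 and Smith normal form diag(1,1,1,1,1,1,1,1,1,1,1,1,1,1,1,1,1,2).

From H_k ≅ ker(∂_k) / im(∂_{k+1}) we obtain:

  H_0: rank C_0 − rank ∂_1 = 9 − 8 = 1, and the invariant factors of ∂_1 are all 1, so H_0 ≅ Z.
  H_1: rank ker ∂_1 − rank ∂_2 = (27 − 8) − 18 = 1, and ∂_2 has invariant factor 2 > 1, so H_1 ≅ Z ⊕ Z_2.
  H_2: rank ker ∂_2 − rank ∂_3 = (18 − 18) − 0 = 0, and there is no ∂_3, so H_2 ≅ 0.

As a check, the Euler characteristic is 9 − 27 + 18 = 0, which agrees with 1 − 1 + 0 = 0.
(K is a triangulation of the Klein bottle.)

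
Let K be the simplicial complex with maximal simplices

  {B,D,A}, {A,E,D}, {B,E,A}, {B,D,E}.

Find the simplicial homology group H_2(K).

Order the vertices as A < B < D < E. Listing each simplex with vertices in this order, K has dimension 2 with simplices:

  0-simplices (4): A, B, D, E
  1-simplices (6): AB, AD, AE, BD, BE, DE
  2-simplices (4): ABD, ABE, ADE, BDE

Hence C_0 ≅ Z^4, C_1 ≅ Z^6, C_2 ≅ Z^4.

∂_1: C_1 → C_0 maps an edge to its endpoints' difference, ∂[p,q] = q − p.
As a 4×6 matrix over Z this has rank 3, with invariant factors (1,1,1).

The boundary map ∂_2: C_2 → C_1 sends each 2-simplex [p,q,r] to [q,r] − [p,r] + [p,q]. For instance
  ∂ABD = BD − AD + AB,
  ∂ADE = DE − AE + AD.
The resulting 6×4 matrix has rank 3, and its Smith normal form has invariant factors (1,1,1).

From H_k ≅ ker(∂_k) / im(∂_{k+1}) we obtain:

  H_2: rank ker ∂_2 − rank ∂_3 = (4 − 3) − 0 = 1, and there is no ∂_3, so H_2 ≅ Z.

H_2 ≅ Z.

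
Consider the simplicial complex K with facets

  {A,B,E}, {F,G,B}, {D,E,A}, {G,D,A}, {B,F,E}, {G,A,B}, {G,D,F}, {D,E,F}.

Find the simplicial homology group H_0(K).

Take the total order A < B < D < E < F < G on the vertex set. Then K (dimension 2) consists of the simplices:

  0-simplices (6): A, B, D, E, F, G
  1-simplices (12): AB, AD, AE, AG, BE, BF, BG, DE, DF, DG, EF, FG
  2-simplices (8): ABE, ABG, ADE, ADG, BEF, BFG, DEF, DFG

Hence C_0 ≅ Z^6, C_1 ≅ Z^12, C_2 ≅ Z^8.

Boundary ∂_1: C_1 → C_0 sends each edge [p,q] (with p < q) to q − p. For instance
  ∂BG = G − B.
As a 6×12 matrix over Z this has rank 5, with invariant factors (1,1,1,1,1).

∂_2: C_2 → C_1 maps a triangle to the signed sum of its edges. For instance
  ∂ABE = BE − AE + AB,
  ∂BFG = FG − BG + BF.
The 12×8 boundary matrix has rank 7 and Smith normal form diag(1,1,1,1,1,1,1).

From H_k ≅ ker(∂_k) / im(∂_{k+1}) we obtain:

  H_0: rank C_0 − rank ∂_1 = 6 − 5 = 1, and the invariant factors of ∂_1 are all 1, so H_0 ≅ Z.

(K is a triangulation of the 2-sphere S^2.)

H_0 ≅ Z.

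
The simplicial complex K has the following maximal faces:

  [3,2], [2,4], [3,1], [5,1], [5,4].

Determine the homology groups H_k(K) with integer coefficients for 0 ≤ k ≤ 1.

H_0 ≅ Z,  H_1 ≅ Z.

Take the total order 1 < 2 < 3 < 4 < 5 on the vertex set. Then K (dimension 1) consists of the simplices:

  0-simplices (5): [1], [2], [3], [4], [5]
  1-simplices (5): [1,3], [1,5], [2,3], [2,4], [4,5]

so the chain groups are C_0 ≅ Z^5, C_1 ≅ Z^5.

The boundary map ∂_1: C_1 → C_0 is given by ∂[p,q] = [q] − [p]. For instance
  ∂[2,4] = [4] − [2].
The resulting 5×5 matrix has rank 4, and its Smith normal form has invariant factors (1,1,1,1).

From H_k ≅ ker(∂_k) / im(∂_{k+1}) we obtain:

  H_0: rank C_0 − rank ∂_1 = 5 − 4 = 1, and the invariant factors of ∂_1 are all 1, so H_0 ≅ Z.
  H_1: rank ker ∂_1 − rank ∂_2 = (5 − 4) − 0 = 1, and there is no ∂_2, so H_1 ≅ Z.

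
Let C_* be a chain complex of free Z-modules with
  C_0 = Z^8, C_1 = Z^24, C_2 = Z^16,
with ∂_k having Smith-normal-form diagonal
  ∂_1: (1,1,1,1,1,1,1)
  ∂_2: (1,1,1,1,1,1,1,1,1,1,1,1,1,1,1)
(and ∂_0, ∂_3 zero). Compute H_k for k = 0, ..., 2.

H_0 = Z,  H_1 = Z^2,  H_2 = Z.

H_0: b_0 = 8 − 0 − 7 = 1; torsion from ∂_1 factors > 1: none. So H_0 = Z.
H_1: b_1 = 24 − 7 − 15 = 2; torsion from ∂_2 factors > 1: none. So H_1 = Z^2.
H_2: b_2 = 16 − 15 − 0 = 1; torsion from ∂_3 factors > 1: none. So H_2 = Z.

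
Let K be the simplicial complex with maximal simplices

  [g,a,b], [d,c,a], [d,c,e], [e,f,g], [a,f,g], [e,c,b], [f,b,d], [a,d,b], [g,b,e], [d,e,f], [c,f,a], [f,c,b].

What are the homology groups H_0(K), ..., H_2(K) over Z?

H_0 ≅ Z,  H_1 ≅ Z_2,  H_2 = 0.

K has 7 vertices, 18 edges, 12 triangles.
rank ∂_0 = 0, rank ∂_1 = 6 ⇒ b_0 = 7 − 0 − 6 = 1; all invariant factors of ∂_1 are 1 so no torsion. So H_0 ≅ Z.
rank ∂_1 = 6, rank ∂_2 = 12 ⇒ b_1 = 18 − 6 − 12 = 0; ∂_2 has invariant factor(s) [2] giving torsion. So H_1 ≅ Z_2.
rank ∂_2 = 12, rank ∂_3 = 0 ⇒ b_2 = 12 − 12 − 0 = 0. So H_2 ≅ 0.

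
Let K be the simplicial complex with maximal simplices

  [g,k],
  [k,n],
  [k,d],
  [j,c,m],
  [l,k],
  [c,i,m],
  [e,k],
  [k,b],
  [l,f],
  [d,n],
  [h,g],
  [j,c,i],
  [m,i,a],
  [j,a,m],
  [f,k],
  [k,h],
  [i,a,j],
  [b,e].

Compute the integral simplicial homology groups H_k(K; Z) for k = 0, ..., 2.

Take the total order a < b < c < d < e < f < g < h < i < j < k < l < m < n on the vertex set. Then K (dimension 2) consists of the simplices:

  0-simplices (14): a, b, c, d, e, f, g, h, i, j, k, l, m, n
  1-simplices (21): ai, aj, am, be, bk, ci, cj, cm, dk, dn, ek, fk, fl, gh, gk, hk, ij, im, jm, kl, kn
  2-simplices (6): aij, aim, ajm, cij, cim, cjm

so the chain groups are C_0 ≅ Z^14, C_1 ≅ Z^21, C_2 ≅ Z^6.

∂_1: C_1 → C_0 maps an edge to its endpoints' difference, ∂[p,q] = q − p. For instance
  ∂dk = k − d.
As a 14×21 matrix over Z this has rank 12, with invariant factors (1,1,1,1,1,1,1,1,1,1,1,1).

The boundary map ∂_2: C_2 → C_1 sends each 2-simplex [p,q,r] to [q,r] − [p,r] + [p,q]. For instance
  ∂cij = ij − cj + ci,
  ∂ajm = jm − am + aj.
As a 21×6 matrix over Z this has rank 5, with invariant factors (1,1,1,1,1).

Now H_k = ker ∂_k / im ∂_{k+1}, so:

  H_0: rank C_0 − rank ∂_1 = 14 − 12 = 2, and the invariant factors of ∂_1 are all 1, so H_0 = Z^2.
  H_1: rank ker ∂_1 − rank ∂_2 = (21 − 12) − 5 = 4, and the invariant factors of ∂_2 are all 1, so H_1 = Z^4.
  H_2: rank ker ∂_2 − rank ∂_3 = (6 − 5) − 0 = 1, and there is no ∂_3, so H_2 = Z.

(K is a triangulation of the disjoint union of the 2-sphere S^2 and a wedge of 4 circles.)

H_0 = Z^2,  H_1 = Z^4,  H_2 = Z.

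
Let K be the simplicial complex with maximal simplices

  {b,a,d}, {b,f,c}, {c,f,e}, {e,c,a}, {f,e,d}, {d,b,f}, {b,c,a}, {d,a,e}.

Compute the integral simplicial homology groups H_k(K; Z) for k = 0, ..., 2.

H_0 = Z,  H_1 = 0,  H_2 = Z.

K has 6 vertices, 12 edges, 8 triangles.
rank ∂_0 = 0, rank ∂_1 = 5 ⇒ b_0 = 6 − 0 − 5 = 1; all invariant factors of ∂_1 are 1 so no torsion. So H_0 ≅ Z.
rank ∂_1 = 5, rank ∂_2 = 7 ⇒ b_1 = 12 − 5 − 7 = 0; all invariant factors of ∂_2 are 1 so no torsion. So H_1 ≅ 0.
rank ∂_2 = 7, rank ∂_3 = 0 ⇒ b_2 = 8 − 7 − 0 = 1. So H_2 ≅ Z.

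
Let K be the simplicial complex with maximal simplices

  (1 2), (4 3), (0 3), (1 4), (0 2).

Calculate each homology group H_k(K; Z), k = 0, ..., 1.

H_0 = Z,  H_1 = Z.

Take the total order 0 < 1 < 2 < 3 < 4 on the vertex set. Then K (dimension 1) consists of the simplices:

  0-simplices (5): [0], [1], [2], [3], [4]
  1-simplices (5): [0,2], [0,3], [1,2], [1,4], [3,4]

so the chain groups are C_0 ≅ Z^5, C_1 ≅ Z^5.

Boundary ∂_1: C_1 → C_0 maps an edge to its endpoints' difference, ∂[p,q] = q − p. For instance
  ∂[1,2] = [2] − [1].
The 5×5 boundary matrix has rank 4 and Smith normal form diag(1,1,1,1).

Now H_k = ker ∂_k / im ∂_{k+1}, so:

  H_0: rank C_0 − rank ∂_1 = 5 − 4 = 1, and the invariant factors of ∂_1 are all 1, so H_0 = Z.
  H_1: rank ker ∂_1 − rank ∂_2 = (5 − 4) − 0 = 1, and there is no ∂_2, so H_1 = Z.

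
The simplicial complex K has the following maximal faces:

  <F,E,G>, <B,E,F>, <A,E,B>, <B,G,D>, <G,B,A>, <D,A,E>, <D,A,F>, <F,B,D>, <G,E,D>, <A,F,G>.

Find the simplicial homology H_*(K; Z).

H_0 = Z,  H_1 = Z/2,  H_2 = 0.

Fix the vertex order A < B < D < E < F < G and write every simplex with vertices in increasing order. Then dim K = 2 and the simplices of K are:

  0-simplices (6): A, B, D, E, F, G
  1-simplices (15): AB, AD, AE, AF, AG, BD, BE, BF, BG, DE, DF, DG, EF, EG, FG
  2-simplices (10): ABE, ABG, ADE, ADF, AFG, BDF, BDG, BEF, DEG, EFG

Hence C_0 ≅ Z^6, C_1 ≅ Z^15, C_2 ≅ Z^10.

The boundary map ∂_1: C_1 → C_0 sends each edge [p,q] (with p < q) to q − p. For instance
  ∂BF = F − B.
This gives a 6×15 integer matrix of rank 5; reducing to Smith normal form yields diagonal entries (1,1,1,1,1).

Boundary ∂_2: C_2 → C_1 acts by ∂[p,q,r] = [q,r] − [p,r] + [p,q]. For instance
  ∂AFG = FG − AG + AF,
  ∂ABE = BE − AE + AB.
This gives a 15×10 integer matrix of rank 10; reducing to Smith normal form yields diagonal entries (1,1,1,1,1,1,1,1,1,2).

Computing H_k = (kernel of ∂_k) / (image of ∂_{k+1}):

  H_0: rank C_0 − rank ∂_1 = 6 − 5 = 1, and the invariant factors of ∂_1 are all 1, so H_0 = Z.
  H_1: rank ker ∂_1 − rank ∂_2 = (15 − 5) − 10 = 0, and ∂_2 has invariant factor 2 > 1, so H_1 = Z/2.
  H_2: rank ker ∂_2 − rank ∂_3 = (10 − 10) − 0 = 0, and there is no ∂_3, so H_2 = 0.

As a check, the Euler characteristic is 6 − 15 + 10 = 1, which agrees with 1 − 0 + 0 = 1.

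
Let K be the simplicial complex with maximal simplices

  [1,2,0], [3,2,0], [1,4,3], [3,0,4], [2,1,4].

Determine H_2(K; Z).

H_2 = 0.

Fix the vertex order 0 < 1 < 2 < 3 < 4 and write every simplex with vertices in increasing order. Then dim K = 2 and the simplices of K are:

  0-simplices (5): [0], [1], [2], [3], [4]
  1-simplices (10): [0,1], [0,2], [0,3], [0,4], [1,2], [1,3], [1,4], [2,3], [2,4], [3,4]
  2-simplices (5): [0,1,2], [0,2,3], [0,3,4], [1,2,4], [1,3,4]

so the chain groups are C_0 ≅ Z^5, C_1 ≅ Z^10, C_2 ≅ Z^5.

Boundary ∂_1: C_1 → C_0 is given by ∂[p,q] = [q] − [p].
As a 5×10 matrix over Z this has rank 4, with invariant factors (1,1,1,1).

The boundary map ∂_2: C_2 → C_1 acts by ∂[p,q,r] = [q,r] − [p,r] + [p,q]. For instance
  ∂[1,2,4] = [2,4] − [1,4] + [1,2],
  ∂[0,3,4] = [3,4] − [0,4] + [0,3].
This gives a 10×5 integer matrix of rank 5; reducing to Smith normal form yields diagonal entries (1,1,1,1,1).

Computing H_k = (kernel of ∂_k) / (image of ∂_{k+1}):

  H_2: rank ker ∂_2 − rank ∂_3 = (5 − 5) − 0 = 0, and there is no ∂_3, so H_2 = 0.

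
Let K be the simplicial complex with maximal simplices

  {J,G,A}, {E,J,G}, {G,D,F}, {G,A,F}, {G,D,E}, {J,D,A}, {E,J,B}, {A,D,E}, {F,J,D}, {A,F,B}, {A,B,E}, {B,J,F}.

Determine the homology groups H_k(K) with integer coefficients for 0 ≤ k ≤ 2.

Fix the vertex order A < B < D < E < F < G < J and write every simplex with vertices in increasing order. Then dim K = 2 and the simplices of K are:

  0-simplices (7): A, B, D, E, F, G, J
  1-simplices (18): AB, AD, AE, AF, AG, AJ, BE, BF, BJ, DE, DF, DG, DJ, EG, EJ, FG, FJ, GJ
  2-simplices (12): ABE, ABF, ADE, ADJ, AFG, AGJ, BEJ, BFJ, DEG, DFG, DFJ, EGJ

Hence C_0 ≅ Z^7, C_1 ≅ Z^18, C_2 ≅ Z^12.

The boundary map ∂_1: C_1 → C_0 is given by ∂[p,q] = [q] − [p].
This gives a 7×18 integer matrix of rank 6; reducing to Smith normal form yields diagonal entries (1,1,1,1,1,1).

The boundary map ∂_2: C_2 → C_1 acts by ∂[p,q,r] = [q,r] − [p,r] + [p,q]. For instance
  ∂AGJ = GJ − AJ + AG,
  ∂EGJ = GJ − EJ + EG.
The 18×12 boundary matrix has rank 12 and Smith normal form diag(1,1,1,1,1,1,1,1,1,1,1,2).

Computing H_k = (kernel of ∂_k) / (image of ∂_{k+1}):

  H_0: rank C_0 − rank ∂_1 = 7 − 6 = 1, and the invariant factors of ∂_1 are all 1, so H_0 = Z.
  H_1: rank ker ∂_1 − rank ∂_2 = (18 − 6) − 12 = 0, and ∂_2 has invariant factor 2 > 1, so H_1 = Z/2Z.
  H_2: rank ker ∂_2 − rank ∂_3 = (12 − 12) − 0 = 0, and there is no ∂_3, so H_2 = 0.

H_0 ≅ Z,  H_1 ≅ Z/2Z,  H_2 = 0.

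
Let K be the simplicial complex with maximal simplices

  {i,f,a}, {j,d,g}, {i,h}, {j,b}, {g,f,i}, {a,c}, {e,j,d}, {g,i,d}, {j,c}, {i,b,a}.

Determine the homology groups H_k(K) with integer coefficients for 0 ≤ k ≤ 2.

H_0 = Z,  H_1 = Z^2,  H_2 = 0.

K has 10 vertices, 17 edges, 6 triangles.
rank ∂_0 = 0, rank ∂_1 = 9 ⇒ b_0 = 10 − 0 − 9 = 1; all invariant factors of ∂_1 are 1 so no torsion. So H_0 ≅ Z.
rank ∂_1 = 9, rank ∂_2 = 6 ⇒ b_1 = 17 − 9 − 6 = 2; all invariant factors of ∂_2 are 1 so no torsion. So H_1 ≅ Z^2.
rank ∂_2 = 6, rank ∂_3 = 0 ⇒ b_2 = 6 − 6 − 0 = 0. So H_2 ≅ 0.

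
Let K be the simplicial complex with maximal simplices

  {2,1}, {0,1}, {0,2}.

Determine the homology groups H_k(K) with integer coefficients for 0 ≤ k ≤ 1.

Take the total order 0 < 1 < 2 on the vertex set. Then K (dimension 1) consists of the simplices:

  0-simplices (3): [0], [1], [2]
  1-simplices (3): [0,1], [0,2], [1,2]

so the chain groups are C_0 ≅ Z^3, C_1 ≅ Z^3.

∂_1: C_1 → C_0 is given by ∂[p,q] = [q] − [p]. For instance
  ∂[1,2] = [2] − [1].
This gives a 3×3 integer matrix of rank 2; reducing to Smith normal form yields diagonal entries (1,1).

Computing H_k = (kernel of ∂_k) / (image of ∂_{k+1}):

  H_0: rank C_0 − rank ∂_1 = 3 − 2 = 1, and the invariant factors of ∂_1 are all 1, so H_0 ≅ Z.
  H_1: rank ker ∂_1 − rank ∂_2 = (3 − 2) − 0 = 1, and there is no ∂_2, so H_1 ≅ Z.

As a check, the Euler characteristic is 3 − 3 = 0, which agrees with 1 − 1 = 0.

H_0 = Z,  H_1 = Z.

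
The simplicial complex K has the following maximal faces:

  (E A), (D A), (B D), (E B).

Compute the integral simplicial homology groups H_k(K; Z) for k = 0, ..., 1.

H_0 ≅ Z,  H_1 ≅ Z.

K has 4 vertices, 4 edges.
rank ∂_0 = 0, rank ∂_1 = 3 ⇒ b_0 = 4 − 0 − 3 = 1; all invariant factors of ∂_1 are 1 so no torsion. So H_0 ≅ Z.
rank ∂_1 = 3, rank ∂_2 = 0 ⇒ b_1 = 4 − 3 − 0 = 1. So H_1 ≅ Z.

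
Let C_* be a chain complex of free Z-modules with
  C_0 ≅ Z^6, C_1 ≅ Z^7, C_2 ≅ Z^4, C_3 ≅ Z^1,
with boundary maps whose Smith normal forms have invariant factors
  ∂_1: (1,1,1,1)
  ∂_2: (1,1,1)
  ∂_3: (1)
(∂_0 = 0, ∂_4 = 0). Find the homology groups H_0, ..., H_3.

H_0 = Z^2,  H_1 = 0,  H_2 = 0,  H_3 = 0.

H_0: b_0 = 6 − 0 − 4 = 2; torsion from ∂_1 factors > 1: none. So H_0 = Z^2.
H_1: b_1 = 7 − 4 − 3 = 0; torsion from ∂_2 factors > 1: none. So H_1 = 0.
H_2: b_2 = 4 − 3 − 1 = 0; torsion from ∂_3 factors > 1: none. So H_2 = 0.
H_3: b_3 = 1 − 1 − 0 = 0; torsion from ∂_4 factors > 1: none. So H_3 = 0.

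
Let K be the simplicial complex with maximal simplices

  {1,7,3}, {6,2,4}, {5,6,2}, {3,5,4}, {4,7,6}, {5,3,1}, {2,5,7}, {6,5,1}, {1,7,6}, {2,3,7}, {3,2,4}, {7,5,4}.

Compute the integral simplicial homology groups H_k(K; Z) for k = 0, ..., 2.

Fix the vertex order 1 < 2 < 3 < 4 < 5 < 6 < 7 and write every simplex with vertices in increasing order. Then dim K = 2 and the simplices of K are:

  0-simplices (7): [1], [2], [3], [4], [5], [6], [7]
  1-simplices (18): [1,3], [1,5], [1,6], [1,7], [2,3], [2,4], [2,5], [2,6], [2,7], [3,4], [3,5], [3,7], [4,5], [4,6], [4,7], [5,6], [5,7], [6,7]
  2-simplices (12): [1,3,5], [1,3,7], [1,5,6], [1,6,7], [2,3,4], [2,3,7], [2,4,6], [2,5,6], [2,5,7], [3,4,5], [4,5,7], [4,6,7]

so the chain groups are C_0 ≅ Z^7, C_1 ≅ Z^18, C_2 ≅ Z^12.

The boundary map ∂_1: C_1 → C_0 sends each edge [p,q] (with p < q) to q − p. For instance
  ∂[4,7] = [7] − [4].
The resulting 7×18 matrix has rank 6, and its Smith normal form has invariant factors (1,1,1,1,1,1).

The boundary map ∂_2: C_2 → C_1 acts by ∂[p,q,r] = [q,r] − [p,r] + [p,q]. For instance
  ∂[4,5,7] = [5,7] − [4,7] + [4,5],
  ∂[1,3,7] = [3,7] − [1,7] + [1,3].
The 18×12 boundary matrix has rank 12 and Smith normal form diag(1,1,1,1,1,1,1,1,1,1,1,2).

Computing H_k = (kernel of ∂_k) / (image of ∂_{k+1}):

  H_0: rank C_0 − rank ∂_1 = 7 − 6 = 1, and the invariant factors of ∂_1 are all 1, so H_0 = Z.
  H_1: rank ker ∂_1 − rank ∂_2 = (18 − 6) − 12 = 0, and ∂_2 has invariant factor 2 > 1, so H_1 = Z/2.
  H_2: rank ker ∂_2 − rank ∂_3 = (12 − 12) − 0 = 0, and there is no ∂_3, so H_2 = 0.

As a check, the Euler characteristic is 7 − 18 + 12 = 1, which agrees with 1 − 0 + 0 = 1.

H_0 ≅ Z,  H_1 ≅ Z/2,  H_2 = 0.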